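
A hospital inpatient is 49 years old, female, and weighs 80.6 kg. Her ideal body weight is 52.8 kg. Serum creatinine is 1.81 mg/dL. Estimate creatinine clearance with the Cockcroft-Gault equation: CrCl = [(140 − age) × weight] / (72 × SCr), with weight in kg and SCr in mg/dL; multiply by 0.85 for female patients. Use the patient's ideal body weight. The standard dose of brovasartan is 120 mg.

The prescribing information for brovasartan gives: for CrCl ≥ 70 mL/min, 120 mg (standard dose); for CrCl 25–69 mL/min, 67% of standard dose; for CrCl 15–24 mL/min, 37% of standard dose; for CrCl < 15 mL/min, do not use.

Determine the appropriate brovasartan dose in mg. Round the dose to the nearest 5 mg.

80 mg

CrCl = (140 − 49) × 52.8 / (72 × 1.81) × 0.85 = 4804.8 / 130.32 × 0.85 ≈ 31.3 mL/min
CrCl ≈ 31 mL/min → bracket 25–69 mL/min.
67% of 120 mg = 80.4 mg → 80 mg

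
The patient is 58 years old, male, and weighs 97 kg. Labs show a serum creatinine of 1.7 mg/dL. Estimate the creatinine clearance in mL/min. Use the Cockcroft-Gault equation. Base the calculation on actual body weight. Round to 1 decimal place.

CrCl = (140 − 58) × 97 / (72 × 1.7) = 7954.0 / 122.40 ≈ 65.0 mL/min

65.0 mL/min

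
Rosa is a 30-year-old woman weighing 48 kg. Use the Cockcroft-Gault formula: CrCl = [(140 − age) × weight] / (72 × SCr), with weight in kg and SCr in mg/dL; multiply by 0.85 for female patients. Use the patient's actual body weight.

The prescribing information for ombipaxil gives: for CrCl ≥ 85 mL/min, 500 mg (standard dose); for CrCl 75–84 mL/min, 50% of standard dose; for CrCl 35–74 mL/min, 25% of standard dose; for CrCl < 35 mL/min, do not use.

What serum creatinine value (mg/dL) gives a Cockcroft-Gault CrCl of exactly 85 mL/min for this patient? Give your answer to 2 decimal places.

0.73 mg/dL

Standard dose requires CrCl ≥ 85 mL/min.
Set (140 − 30) × 48 × 0.85 / (72 × SCr) = 85
SCr = (140 − 30) × 48 × 0.85 / (72 × 85) = 0.733 mg/dL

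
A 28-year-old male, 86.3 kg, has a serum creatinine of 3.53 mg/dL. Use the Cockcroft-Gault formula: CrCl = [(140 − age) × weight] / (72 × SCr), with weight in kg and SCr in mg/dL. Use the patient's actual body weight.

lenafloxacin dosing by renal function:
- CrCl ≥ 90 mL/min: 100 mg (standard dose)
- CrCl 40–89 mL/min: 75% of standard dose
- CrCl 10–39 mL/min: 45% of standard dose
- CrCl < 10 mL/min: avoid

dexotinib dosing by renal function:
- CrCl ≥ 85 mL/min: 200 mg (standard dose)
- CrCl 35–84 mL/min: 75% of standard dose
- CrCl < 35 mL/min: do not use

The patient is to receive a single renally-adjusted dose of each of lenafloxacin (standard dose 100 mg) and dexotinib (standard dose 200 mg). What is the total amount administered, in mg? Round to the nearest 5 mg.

CrCl = (140 − 28) × 86.3 / (72 × 3.53) = 9665.6 / 254.16 ≈ 38.0 mL/min
CrCl ≈ 38 mL/min.
lenafloxacin: 10–39 mL/min → 45% of 100 mg = 45 mg.
dexotinib: 35–84 mL/min → 75% of 200 mg = 150 mg.
Total = 45 + 150 = 195 mg.

195 mg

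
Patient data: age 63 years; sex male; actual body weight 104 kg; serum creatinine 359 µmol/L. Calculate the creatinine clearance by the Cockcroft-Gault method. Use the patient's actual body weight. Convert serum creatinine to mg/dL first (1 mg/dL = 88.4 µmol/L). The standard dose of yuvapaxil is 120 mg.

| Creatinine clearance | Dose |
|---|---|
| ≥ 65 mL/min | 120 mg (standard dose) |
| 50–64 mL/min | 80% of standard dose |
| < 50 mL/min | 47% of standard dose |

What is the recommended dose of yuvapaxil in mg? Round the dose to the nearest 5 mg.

SCr = 359 / 88.4 = 4.061 mg/dL
CrCl = (140 − 63) × 104 / (72 × 4.061) = 8008.0 / 292.39 ≈ 27.4 mL/min
CrCl ≈ 27 mL/min → bracket < 50 mL/min.
47% of 120 mg = 56.4 mg → 55 mg

55 mg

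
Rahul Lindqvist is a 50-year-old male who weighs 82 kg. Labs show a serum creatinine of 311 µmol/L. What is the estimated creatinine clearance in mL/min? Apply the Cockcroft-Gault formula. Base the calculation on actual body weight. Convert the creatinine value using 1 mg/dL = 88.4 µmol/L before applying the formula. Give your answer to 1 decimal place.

29.1 mL/min

SCr = 311 / 88.4 = 3.518 mg/dL
CrCl = (140 − 50) × 82 / (72 × 3.518) = 7380.0 / 253.30 ≈ 29.1 mL/min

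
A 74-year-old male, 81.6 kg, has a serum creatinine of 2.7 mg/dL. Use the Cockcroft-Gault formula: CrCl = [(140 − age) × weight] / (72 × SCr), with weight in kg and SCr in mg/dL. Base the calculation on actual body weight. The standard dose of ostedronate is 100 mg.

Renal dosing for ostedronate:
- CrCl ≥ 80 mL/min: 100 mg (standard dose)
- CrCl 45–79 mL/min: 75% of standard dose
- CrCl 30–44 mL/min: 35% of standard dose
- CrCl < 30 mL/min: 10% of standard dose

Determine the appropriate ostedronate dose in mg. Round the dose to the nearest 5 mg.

CrCl = (140 − 74) × 81.6 / (72 × 2.7) = 5385.6 / 194.40 ≈ 27.7 mL/min
CrCl ≈ 28 mL/min → bracket < 30 mL/min.
10% of 100 mg = 10 mg

10 mg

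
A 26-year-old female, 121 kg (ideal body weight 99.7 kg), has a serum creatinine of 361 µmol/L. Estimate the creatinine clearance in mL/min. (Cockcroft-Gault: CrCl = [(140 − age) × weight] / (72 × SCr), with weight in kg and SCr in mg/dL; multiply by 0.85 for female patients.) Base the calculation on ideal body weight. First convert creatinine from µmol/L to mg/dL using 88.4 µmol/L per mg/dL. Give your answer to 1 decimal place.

32.9 mL/min

SCr = 361 / 88.4 = 4.084 mg/dL
CrCl = (140 − 26) × 99.7 / (72 × 4.084) × 0.85 = 11365.8 / 294.05 × 0.85 ≈ 32.9 mL/min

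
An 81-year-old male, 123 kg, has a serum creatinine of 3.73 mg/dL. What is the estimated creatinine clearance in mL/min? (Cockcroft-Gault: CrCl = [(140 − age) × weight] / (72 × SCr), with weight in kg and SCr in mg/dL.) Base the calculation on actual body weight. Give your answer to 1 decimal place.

27.0 mL/min

CrCl = (140 − 81) × 123 / (72 × 3.73) = 7257.0 / 268.56 ≈ 27.0 mL/min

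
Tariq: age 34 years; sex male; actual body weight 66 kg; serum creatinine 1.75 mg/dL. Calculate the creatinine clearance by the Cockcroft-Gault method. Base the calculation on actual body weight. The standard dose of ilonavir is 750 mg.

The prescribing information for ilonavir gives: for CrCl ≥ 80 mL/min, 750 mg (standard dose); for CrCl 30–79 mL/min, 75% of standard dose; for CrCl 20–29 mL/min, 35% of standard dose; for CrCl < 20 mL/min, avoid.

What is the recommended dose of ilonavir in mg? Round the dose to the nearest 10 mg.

CrCl = (140 − 34) × 66 / (72 × 1.75) = 6996.0 / 126.00 ≈ 55.5 mL/min
CrCl ≈ 56 mL/min → bracket 30–79 mL/min.
75% of 750 mg = 562.5 mg → 560 mg

560 mg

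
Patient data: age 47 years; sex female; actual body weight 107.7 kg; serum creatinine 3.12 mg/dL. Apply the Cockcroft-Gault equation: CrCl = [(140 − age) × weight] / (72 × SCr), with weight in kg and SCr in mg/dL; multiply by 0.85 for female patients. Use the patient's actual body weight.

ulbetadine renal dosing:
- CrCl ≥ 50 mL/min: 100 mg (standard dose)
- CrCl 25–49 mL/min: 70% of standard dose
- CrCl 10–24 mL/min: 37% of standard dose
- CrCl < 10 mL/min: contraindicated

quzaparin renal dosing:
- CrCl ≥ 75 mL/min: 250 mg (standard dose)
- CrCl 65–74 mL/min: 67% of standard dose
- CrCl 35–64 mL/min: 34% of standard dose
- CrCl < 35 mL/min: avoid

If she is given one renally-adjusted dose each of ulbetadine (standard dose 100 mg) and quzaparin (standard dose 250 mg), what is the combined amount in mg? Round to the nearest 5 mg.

CrCl = (140 − 47) × 107.7 / (72 × 3.12) × 0.85 = 10016.1 / 224.64 × 0.85 ≈ 37.9 mL/min
CrCl ≈ 38 mL/min.
ulbetadine: 25–49 mL/min → 70% of 100 mg = 70 mg.
quzaparin: 35–64 mL/min → 34% of 250 mg = 85 mg.
Total = 70 + 85 = 155 mg.

155 mg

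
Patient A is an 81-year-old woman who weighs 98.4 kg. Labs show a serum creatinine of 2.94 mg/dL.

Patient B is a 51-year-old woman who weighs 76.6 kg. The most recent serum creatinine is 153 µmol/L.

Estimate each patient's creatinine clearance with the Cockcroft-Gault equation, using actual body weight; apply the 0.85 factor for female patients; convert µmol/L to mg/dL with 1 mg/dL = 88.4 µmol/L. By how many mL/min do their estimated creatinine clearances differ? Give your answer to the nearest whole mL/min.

Patient A: CrCl = (140 − 81) × 98.4 / (72 × 2.94) × 0.85 = 5805.6 / 211.68 × 0.85 ≈ 23.3 mL/min
Patient B: SCr = 153 / 88.4 = 1.731 mg/dL
Patient B: CrCl = (140 − 51) × 76.6 / (72 × 1.731) × 0.85 = 6817.4 / 124.63 × 0.85 ≈ 46.5 mL/min
|23.3 − 46.5| = 23.2 mL/min

23 mL/min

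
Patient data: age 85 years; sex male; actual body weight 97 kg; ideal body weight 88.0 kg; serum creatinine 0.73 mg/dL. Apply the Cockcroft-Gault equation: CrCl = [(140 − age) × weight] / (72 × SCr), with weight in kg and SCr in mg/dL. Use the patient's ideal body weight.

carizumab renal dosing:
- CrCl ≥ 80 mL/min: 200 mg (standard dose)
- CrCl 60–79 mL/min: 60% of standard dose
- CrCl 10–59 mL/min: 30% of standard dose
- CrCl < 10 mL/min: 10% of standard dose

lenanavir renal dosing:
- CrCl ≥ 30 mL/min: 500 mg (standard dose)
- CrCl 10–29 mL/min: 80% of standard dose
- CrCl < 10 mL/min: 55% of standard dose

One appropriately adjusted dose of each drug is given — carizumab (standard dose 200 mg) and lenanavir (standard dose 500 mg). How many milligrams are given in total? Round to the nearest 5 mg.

700 mg

CrCl = (140 − 85) × 88 / (72 × 0.73) = 4840.0 / 52.56 ≈ 92.1 mL/min
CrCl ≈ 92 mL/min.
carizumab: ≥ 80 mL/min → 100% of 200 mg = 200 mg.
lenanavir: ≥ 30 mL/min → 100% of 500 mg = 500 mg.
Total = 200 + 500 = 700 mg.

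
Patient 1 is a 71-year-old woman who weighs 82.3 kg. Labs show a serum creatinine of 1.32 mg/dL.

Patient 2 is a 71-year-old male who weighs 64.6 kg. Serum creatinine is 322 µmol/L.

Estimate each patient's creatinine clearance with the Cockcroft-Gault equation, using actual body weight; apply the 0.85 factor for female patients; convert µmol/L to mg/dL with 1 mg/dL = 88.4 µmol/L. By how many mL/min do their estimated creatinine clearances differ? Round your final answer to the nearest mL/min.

34 mL/min

Patient 1: CrCl = (140 − 71) × 82.3 / (72 × 1.32) × 0.85 = 5678.7 / 95.04 × 0.85 ≈ 50.8 mL/min
Patient 2: SCr = 322 / 88.4 = 3.643 mg/dL
Patient 2: CrCl = (140 − 71) × 64.6 / (72 × 3.643) = 4457.4 / 262.30 ≈ 17.0 mL/min
|50.8 − 17.0| = 33.8 mL/min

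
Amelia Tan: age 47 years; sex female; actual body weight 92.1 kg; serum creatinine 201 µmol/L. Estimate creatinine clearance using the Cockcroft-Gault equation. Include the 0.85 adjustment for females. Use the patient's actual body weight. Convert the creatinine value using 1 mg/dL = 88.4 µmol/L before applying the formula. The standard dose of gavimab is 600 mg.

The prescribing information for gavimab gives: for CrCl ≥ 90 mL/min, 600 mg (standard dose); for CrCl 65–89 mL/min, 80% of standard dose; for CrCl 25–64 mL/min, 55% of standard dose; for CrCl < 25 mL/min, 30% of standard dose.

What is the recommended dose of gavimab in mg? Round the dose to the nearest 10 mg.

330 mg

SCr = 201 / 88.4 = 2.274 mg/dL
CrCl = (140 − 47) × 92.1 / (72 × 2.274) × 0.85 = 8565.3 / 163.73 × 0.85 ≈ 44.5 mL/min
CrCl ≈ 44 mL/min → bracket 25–64 mL/min.
55% of 600 mg = 330 mg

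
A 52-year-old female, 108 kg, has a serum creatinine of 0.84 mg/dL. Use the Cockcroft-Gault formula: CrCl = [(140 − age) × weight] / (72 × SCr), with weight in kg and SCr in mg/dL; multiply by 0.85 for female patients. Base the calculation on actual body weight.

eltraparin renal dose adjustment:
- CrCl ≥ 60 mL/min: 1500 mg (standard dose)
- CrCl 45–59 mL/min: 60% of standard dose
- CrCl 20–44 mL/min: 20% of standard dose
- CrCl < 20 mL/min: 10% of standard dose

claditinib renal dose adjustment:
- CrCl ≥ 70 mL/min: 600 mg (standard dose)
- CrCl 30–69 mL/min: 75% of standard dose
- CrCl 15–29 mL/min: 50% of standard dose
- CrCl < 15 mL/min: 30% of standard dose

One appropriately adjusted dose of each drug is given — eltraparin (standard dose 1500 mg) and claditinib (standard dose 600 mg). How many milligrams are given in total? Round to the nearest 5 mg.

CrCl = (140 − 52) × 108 / (72 × 0.84) × 0.85 = 9504.0 / 60.48 × 0.85 ≈ 133.6 mL/min
CrCl ≈ 134 mL/min.
eltraparin: ≥ 60 mL/min → 100% of 1500 mg = 1500 mg.
claditinib: ≥ 70 mL/min → 100% of 600 mg = 600 mg.
Total = 1500 + 600 = 2100 mg.

2100 mg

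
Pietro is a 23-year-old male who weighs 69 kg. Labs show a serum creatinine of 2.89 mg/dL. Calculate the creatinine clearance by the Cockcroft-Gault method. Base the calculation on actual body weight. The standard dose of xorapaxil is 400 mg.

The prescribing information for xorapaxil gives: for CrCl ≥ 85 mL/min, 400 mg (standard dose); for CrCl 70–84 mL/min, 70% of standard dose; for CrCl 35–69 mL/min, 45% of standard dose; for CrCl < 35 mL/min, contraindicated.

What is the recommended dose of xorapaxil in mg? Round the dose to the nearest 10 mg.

180 mg

CrCl = (140 − 23) × 69 / (72 × 2.89) = 8073.0 / 208.08 ≈ 38.8 mL/min
CrCl ≈ 39 mL/min → bracket 35–69 mL/min.
45% of 400 mg = 180 mg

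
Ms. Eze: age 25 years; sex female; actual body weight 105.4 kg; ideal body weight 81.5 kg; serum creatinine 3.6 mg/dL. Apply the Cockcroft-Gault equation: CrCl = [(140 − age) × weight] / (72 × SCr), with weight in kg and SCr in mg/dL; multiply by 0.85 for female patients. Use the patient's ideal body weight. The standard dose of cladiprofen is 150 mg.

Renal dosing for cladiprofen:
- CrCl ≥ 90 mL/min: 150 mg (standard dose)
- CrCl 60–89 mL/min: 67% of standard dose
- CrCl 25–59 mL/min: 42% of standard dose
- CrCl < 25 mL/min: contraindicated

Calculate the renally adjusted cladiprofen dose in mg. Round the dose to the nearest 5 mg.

65 mg

CrCl = (140 − 25) × 81.5 / (72 × 3.6) × 0.85 = 9372.5 / 259.20 × 0.85 ≈ 30.7 mL/min
CrCl ≈ 31 mL/min → bracket 25–59 mL/min.
42% of 150 mg = 63 mg → 65 mg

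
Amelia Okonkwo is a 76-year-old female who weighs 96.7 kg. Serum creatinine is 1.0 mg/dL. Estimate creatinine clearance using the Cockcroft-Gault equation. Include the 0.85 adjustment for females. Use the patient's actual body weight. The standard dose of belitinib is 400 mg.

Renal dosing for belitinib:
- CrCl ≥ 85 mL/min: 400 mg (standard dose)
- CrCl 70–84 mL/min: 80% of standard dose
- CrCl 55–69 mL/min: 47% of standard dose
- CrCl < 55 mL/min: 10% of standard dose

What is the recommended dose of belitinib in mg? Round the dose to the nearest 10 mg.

320 mg

CrCl = (140 − 76) × 96.7 / (72 × 1) × 0.85 = 6188.8 / 72.00 × 0.85 ≈ 73.1 mL/min
CrCl ≈ 73 mL/min → bracket 70–84 mL/min.
80% of 400 mg = 320 mg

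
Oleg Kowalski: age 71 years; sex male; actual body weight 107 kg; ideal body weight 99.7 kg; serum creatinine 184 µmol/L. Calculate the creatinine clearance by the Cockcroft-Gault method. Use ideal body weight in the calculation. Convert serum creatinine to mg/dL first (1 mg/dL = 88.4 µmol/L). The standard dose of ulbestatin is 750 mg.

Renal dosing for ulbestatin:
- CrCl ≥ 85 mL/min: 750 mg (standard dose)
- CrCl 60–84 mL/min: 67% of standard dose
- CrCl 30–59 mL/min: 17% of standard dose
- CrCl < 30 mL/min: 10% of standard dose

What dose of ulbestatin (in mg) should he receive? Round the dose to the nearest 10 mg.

SCr = 184 / 88.4 = 2.081 mg/dL
CrCl = (140 − 71) × 99.7 / (72 × 2.081) = 6879.3 / 149.83 ≈ 45.9 mL/min
CrCl ≈ 46 mL/min → bracket 30–59 mL/min.
17% of 750 mg = 127.5 mg → 130 mg

130 mg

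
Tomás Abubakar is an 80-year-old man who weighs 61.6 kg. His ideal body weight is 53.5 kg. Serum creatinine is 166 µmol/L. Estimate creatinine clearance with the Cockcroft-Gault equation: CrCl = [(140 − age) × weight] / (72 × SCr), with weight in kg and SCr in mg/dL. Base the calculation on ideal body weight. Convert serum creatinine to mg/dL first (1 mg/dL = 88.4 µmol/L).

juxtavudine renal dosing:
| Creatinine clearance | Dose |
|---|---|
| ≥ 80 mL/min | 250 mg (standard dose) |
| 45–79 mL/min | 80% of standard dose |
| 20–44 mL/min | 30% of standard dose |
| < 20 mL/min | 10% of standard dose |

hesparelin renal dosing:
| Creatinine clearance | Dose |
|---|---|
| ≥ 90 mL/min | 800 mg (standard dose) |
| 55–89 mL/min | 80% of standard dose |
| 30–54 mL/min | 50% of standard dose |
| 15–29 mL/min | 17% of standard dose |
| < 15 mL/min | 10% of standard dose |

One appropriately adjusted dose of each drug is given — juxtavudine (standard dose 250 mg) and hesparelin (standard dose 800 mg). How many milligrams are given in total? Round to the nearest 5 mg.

210 mg

SCr = 166 / 88.4 = 1.878 mg/dL
CrCl = (140 − 80) × 53.5 / (72 × 1.878) = 3210.0 / 135.22 ≈ 23.7 mL/min
CrCl ≈ 24 mL/min.
juxtavudine: 20–44 mL/min → 30% of 250 mg = 75 mg.
hesparelin: 15–29 mL/min → 17% of 800 mg = 136 mg.
Total = 75 + 136 = 211 mg.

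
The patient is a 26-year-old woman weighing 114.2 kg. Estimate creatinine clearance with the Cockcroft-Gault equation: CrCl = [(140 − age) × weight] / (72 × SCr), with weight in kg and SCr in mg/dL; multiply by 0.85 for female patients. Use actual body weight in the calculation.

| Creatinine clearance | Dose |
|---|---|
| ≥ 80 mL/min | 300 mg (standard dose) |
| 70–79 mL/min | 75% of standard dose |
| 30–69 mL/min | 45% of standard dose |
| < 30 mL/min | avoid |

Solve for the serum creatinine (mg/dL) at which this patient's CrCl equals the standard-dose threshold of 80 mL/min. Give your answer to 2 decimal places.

1.92 mg/dL

Standard dose requires CrCl ≥ 80 mL/min.
Set (140 − 26) × 114.2 × 0.85 / (72 × SCr) = 80
SCr = (140 − 26) × 114.2 × 0.85 / (72 × 80) = 1.921 mg/dL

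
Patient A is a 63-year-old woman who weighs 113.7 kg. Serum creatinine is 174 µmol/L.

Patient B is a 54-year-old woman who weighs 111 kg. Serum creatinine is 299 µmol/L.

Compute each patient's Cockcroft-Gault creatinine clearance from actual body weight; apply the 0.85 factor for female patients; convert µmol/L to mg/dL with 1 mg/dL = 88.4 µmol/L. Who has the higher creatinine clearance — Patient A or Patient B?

Patient A

Patient A: SCr = 174 / 88.4 = 1.968 mg/dL
Patient A: CrCl = (140 − 63) × 113.7 / (72 × 1.968) × 0.85 = 8754.9 / 141.70 × 0.85 ≈ 52.5 mL/min
Patient B: SCr = 299 / 88.4 = 3.382 mg/dL
Patient B: CrCl = (140 − 54) × 111 / (72 × 3.382) × 0.85 = 9546.0 / 243.50 × 0.85 ≈ 33.3 mL/min
52.5 vs 33.3 mL/min → Patient A is higher.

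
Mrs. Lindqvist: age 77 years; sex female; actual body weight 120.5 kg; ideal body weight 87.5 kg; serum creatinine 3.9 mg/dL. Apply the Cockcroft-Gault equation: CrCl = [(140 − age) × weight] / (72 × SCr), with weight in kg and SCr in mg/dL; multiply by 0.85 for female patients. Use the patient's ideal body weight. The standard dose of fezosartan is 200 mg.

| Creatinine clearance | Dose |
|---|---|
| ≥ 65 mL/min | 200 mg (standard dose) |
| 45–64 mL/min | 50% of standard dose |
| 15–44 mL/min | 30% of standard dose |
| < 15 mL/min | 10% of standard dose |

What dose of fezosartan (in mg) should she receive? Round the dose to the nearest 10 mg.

60 mg

CrCl = (140 − 77) × 87.5 / (72 × 3.9) × 0.85 = 5512.5 / 280.80 × 0.85 ≈ 16.7 mL/min
CrCl ≈ 17 mL/min → bracket 15–44 mL/min.
30% of 200 mg = 60 mg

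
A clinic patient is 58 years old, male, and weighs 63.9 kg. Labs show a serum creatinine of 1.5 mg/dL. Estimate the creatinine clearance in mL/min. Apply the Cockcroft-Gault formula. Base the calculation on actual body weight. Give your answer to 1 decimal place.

CrCl = (140 − 58) × 63.9 / (72 × 1.5) = 5239.8 / 108.00 ≈ 48.5 mL/min

48.5 mL/min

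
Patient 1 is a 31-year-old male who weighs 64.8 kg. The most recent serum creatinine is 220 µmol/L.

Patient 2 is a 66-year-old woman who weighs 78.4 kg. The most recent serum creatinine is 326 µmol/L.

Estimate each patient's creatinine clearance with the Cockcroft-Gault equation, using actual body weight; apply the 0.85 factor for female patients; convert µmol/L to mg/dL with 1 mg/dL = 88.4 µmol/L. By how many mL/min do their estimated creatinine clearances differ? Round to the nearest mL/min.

21 mL/min

Patient 1: SCr = 220 / 88.4 = 2.489 mg/dL
Patient 1: CrCl = (140 − 31) × 64.8 / (72 × 2.489) = 7063.2 / 179.21 ≈ 39.4 mL/min
Patient 2: SCr = 326 / 88.4 = 3.688 mg/dL
Patient 2: CrCl = (140 − 66) × 78.4 / (72 × 3.688) × 0.85 = 5801.6 / 265.54 × 0.85 ≈ 18.6 mL/min
|39.4 − 18.6| = 20.8 mL/min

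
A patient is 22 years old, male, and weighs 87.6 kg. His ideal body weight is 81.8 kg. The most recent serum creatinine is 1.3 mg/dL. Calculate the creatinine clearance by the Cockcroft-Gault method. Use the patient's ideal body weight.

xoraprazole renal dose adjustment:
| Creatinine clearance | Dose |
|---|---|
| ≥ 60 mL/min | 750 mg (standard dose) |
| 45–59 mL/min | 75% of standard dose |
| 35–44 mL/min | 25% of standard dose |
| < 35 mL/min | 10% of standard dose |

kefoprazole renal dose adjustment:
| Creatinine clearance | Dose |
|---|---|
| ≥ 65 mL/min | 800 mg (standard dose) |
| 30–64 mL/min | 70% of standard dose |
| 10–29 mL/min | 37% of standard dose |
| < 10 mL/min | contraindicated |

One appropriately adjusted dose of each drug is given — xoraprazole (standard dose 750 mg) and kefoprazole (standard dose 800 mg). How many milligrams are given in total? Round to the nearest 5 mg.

CrCl = (140 − 22) × 81.8 / (72 × 1.3) = 9652.4 / 93.60 ≈ 103.1 mL/min
CrCl ≈ 103 mL/min.
xoraprazole: ≥ 60 mL/min → 100% of 750 mg = 750 mg.
kefoprazole: ≥ 65 mL/min → 100% of 800 mg = 800 mg.
Total = 750 + 800 = 1550 mg.

1550 mg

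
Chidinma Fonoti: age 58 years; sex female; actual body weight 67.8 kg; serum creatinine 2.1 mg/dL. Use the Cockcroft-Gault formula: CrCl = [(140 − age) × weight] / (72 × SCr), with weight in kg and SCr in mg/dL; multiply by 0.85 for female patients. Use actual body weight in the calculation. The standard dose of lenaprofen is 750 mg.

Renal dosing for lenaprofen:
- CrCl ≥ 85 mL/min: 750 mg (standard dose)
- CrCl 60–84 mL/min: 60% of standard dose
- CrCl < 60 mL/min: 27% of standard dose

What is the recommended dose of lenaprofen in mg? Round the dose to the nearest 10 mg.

200 mg

CrCl = (140 − 58) × 67.8 / (72 × 2.1) × 0.85 = 5559.6 / 151.20 × 0.85 ≈ 31.3 mL/min
CrCl ≈ 31 mL/min → bracket < 60 mL/min.
27% of 750 mg = 202.5 mg → 200 mg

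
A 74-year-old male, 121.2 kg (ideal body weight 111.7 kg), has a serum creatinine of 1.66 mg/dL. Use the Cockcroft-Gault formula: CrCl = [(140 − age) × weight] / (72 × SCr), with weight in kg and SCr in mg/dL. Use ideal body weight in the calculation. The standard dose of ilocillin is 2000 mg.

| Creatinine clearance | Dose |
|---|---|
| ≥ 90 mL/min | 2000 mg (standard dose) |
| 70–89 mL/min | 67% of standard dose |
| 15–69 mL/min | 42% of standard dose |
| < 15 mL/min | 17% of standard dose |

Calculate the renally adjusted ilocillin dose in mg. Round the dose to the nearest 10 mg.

840 mg

CrCl = (140 − 74) × 111.7 / (72 × 1.66) = 7372.2 / 119.52 ≈ 61.7 mL/min
CrCl ≈ 62 mL/min → bracket 15–69 mL/min.
42% of 2000 mg = 840 mg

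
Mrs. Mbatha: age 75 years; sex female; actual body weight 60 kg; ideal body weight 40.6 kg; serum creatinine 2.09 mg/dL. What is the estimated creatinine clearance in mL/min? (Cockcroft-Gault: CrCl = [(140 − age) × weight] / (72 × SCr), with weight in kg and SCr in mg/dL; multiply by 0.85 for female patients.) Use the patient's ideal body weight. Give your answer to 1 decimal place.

CrCl = (140 − 75) × 40.6 / (72 × 2.09) × 0.85 = 2639.0 / 150.48 × 0.85 ≈ 14.9 mL/min

14.9 mL/min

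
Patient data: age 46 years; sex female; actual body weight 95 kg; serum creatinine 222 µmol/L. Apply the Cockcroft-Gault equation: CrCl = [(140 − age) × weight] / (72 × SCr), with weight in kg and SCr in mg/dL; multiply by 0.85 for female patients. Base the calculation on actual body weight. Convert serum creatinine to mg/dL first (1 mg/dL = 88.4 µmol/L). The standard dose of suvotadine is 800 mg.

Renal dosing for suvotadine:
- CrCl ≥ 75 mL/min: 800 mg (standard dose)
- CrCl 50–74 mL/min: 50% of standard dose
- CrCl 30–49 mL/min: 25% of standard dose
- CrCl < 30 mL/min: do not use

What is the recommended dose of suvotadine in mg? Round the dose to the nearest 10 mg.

200 mg

SCr = 222 / 88.4 = 2.511 mg/dL
CrCl = (140 − 46) × 95 / (72 × 2.511) × 0.85 = 8930.0 / 180.79 × 0.85 ≈ 42.0 mL/min
CrCl ≈ 42 mL/min → bracket 30–49 mL/min.
25% of 800 mg = 200 mg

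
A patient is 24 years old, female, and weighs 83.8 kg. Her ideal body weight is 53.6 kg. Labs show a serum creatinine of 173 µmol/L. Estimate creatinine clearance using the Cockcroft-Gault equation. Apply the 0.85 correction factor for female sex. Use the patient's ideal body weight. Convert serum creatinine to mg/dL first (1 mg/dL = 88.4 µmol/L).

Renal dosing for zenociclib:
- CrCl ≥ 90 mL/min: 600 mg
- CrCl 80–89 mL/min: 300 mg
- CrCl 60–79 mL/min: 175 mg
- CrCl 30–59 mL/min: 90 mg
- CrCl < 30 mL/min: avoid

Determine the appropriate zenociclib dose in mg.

SCr = 173 / 88.4 = 1.957 mg/dL
CrCl = (140 − 24) × 53.6 / (72 × 1.957) × 0.85 = 6217.6 / 140.90 × 0.85 ≈ 37.5 mL/min
CrCl ≈ 38 mL/min → bracket 30–59 mL/min.
Dose for this bracket: 90 mg.

90 mg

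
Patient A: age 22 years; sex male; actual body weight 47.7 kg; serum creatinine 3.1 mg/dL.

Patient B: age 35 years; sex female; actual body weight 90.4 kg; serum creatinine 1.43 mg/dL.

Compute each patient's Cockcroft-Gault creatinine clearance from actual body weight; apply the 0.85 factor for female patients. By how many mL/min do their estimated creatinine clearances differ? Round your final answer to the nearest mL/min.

Patient A: CrCl = (140 − 22) × 47.7 / (72 × 3.1) = 5628.6 / 223.20 ≈ 25.2 mL/min
Patient B: CrCl = (140 − 35) × 90.4 / (72 × 1.43) × 0.85 = 9492.0 / 102.96 × 0.85 ≈ 78.4 mL/min
|25.2 − 78.4| = 53.2 mL/min

53 mL/min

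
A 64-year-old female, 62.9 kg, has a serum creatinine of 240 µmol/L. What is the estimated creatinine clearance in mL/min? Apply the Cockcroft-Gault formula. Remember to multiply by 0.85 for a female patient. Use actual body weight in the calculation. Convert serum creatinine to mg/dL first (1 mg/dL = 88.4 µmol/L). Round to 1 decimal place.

20.8 mL/min

SCr = 240 / 88.4 = 2.715 mg/dL
CrCl = (140 − 64) × 62.9 / (72 × 2.715) × 0.85 = 4780.4 / 195.48 × 0.85 ≈ 20.8 mL/min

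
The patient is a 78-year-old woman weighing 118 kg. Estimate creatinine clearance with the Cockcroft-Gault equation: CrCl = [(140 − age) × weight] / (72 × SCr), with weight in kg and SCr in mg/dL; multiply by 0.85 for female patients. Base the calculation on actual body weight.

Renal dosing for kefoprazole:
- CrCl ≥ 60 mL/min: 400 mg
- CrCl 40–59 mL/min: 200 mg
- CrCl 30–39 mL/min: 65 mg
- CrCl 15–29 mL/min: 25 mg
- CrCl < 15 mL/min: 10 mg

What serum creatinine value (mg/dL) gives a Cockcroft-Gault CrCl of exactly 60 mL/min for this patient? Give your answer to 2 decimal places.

1.44 mg/dL

Standard dose requires CrCl ≥ 60 mL/min.
Set (140 − 78) × 118 × 0.85 / (72 × SCr) = 60
SCr = (140 − 78) × 118 × 0.85 / (72 × 60) = 1.439 mg/dL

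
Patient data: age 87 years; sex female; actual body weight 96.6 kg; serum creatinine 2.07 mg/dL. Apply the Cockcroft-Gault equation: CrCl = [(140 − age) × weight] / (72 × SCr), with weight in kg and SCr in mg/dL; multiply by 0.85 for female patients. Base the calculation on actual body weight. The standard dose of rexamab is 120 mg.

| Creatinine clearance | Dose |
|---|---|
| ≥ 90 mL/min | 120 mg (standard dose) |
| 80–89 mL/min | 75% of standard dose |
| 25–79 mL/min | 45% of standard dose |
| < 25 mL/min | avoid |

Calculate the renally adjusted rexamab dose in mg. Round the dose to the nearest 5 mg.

55 mg

CrCl = (140 − 87) × 96.6 / (72 × 2.07) × 0.85 = 5119.8 / 149.04 × 0.85 ≈ 29.2 mL/min
CrCl ≈ 29 mL/min → bracket 25–79 mL/min.
45% of 120 mg = 54 mg → 55 mg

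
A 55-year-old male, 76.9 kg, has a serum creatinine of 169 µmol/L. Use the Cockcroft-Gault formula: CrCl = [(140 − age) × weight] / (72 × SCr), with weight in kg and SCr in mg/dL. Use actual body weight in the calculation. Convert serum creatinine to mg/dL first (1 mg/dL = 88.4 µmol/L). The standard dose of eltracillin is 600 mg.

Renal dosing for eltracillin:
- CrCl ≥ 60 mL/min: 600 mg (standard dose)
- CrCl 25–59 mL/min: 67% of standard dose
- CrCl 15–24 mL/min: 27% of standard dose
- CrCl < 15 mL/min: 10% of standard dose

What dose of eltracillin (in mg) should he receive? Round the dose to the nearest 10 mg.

SCr = 169 / 88.4 = 1.912 mg/dL
CrCl = (140 − 55) × 76.9 / (72 × 1.912) = 6536.5 / 137.66 ≈ 47.5 mL/min
CrCl ≈ 47 mL/min → bracket 25–59 mL/min.
67% of 600 mg = 402 mg → 400 mg

400 mg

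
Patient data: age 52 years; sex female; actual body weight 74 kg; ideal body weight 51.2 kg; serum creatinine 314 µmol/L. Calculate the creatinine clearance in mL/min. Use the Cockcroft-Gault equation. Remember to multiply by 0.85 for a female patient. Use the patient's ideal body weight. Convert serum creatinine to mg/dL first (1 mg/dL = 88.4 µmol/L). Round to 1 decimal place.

15.0 mL/min

SCr = 314 / 88.4 = 3.552 mg/dL
CrCl = (140 − 52) × 51.2 / (72 × 3.552) × 0.85 = 4505.6 / 255.74 × 0.85 ≈ 15.0 mL/min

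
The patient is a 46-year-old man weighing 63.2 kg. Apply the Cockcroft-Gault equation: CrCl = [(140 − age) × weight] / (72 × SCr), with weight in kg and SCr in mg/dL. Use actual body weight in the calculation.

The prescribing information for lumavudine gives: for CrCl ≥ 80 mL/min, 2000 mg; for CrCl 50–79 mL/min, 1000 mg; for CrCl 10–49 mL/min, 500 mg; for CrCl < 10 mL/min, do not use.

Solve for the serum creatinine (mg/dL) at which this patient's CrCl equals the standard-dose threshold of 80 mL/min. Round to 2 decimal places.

1.03 mg/dL

Standard dose requires CrCl ≥ 80 mL/min.
Set (140 − 46) × 63.2 / (72 × SCr) = 80
SCr = (140 − 46) × 63.2 / (72 × 80) = 1.031 mg/dL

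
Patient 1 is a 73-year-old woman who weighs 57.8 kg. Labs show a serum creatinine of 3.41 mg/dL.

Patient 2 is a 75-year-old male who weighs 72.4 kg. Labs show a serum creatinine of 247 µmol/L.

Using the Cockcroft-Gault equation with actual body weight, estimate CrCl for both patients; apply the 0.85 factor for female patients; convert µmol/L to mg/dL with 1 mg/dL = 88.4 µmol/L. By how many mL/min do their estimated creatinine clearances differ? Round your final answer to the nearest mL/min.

Patient 1: CrCl = (140 − 73) × 57.8 / (72 × 3.41) × 0.85 = 3872.6 / 245.52 × 0.85 ≈ 13.4 mL/min
Patient 2: SCr = 247 / 88.4 = 2.794 mg/dL
Patient 2: CrCl = (140 − 75) × 72.4 / (72 × 2.794) = 4706.0 / 201.17 ≈ 23.4 mL/min
|13.4 − 23.4| = 10.0 mL/min

10 mL/min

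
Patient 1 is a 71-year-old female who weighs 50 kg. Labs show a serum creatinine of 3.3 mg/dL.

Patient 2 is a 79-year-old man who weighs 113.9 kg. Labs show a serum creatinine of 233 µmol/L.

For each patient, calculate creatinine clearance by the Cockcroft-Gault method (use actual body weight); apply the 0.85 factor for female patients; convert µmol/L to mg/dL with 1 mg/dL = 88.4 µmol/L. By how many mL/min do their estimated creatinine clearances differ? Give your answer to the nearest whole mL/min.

24 mL/min

Patient 1: CrCl = (140 − 71) × 50 / (72 × 3.3) × 0.85 = 3450.0 / 237.60 × 0.85 ≈ 12.3 mL/min
Patient 2: SCr = 233 / 88.4 = 2.636 mg/dL
Patient 2: CrCl = (140 − 79) × 113.9 / (72 × 2.636) = 6947.9 / 189.79 ≈ 36.6 mL/min
|12.3 − 36.6| = 24.3 mL/min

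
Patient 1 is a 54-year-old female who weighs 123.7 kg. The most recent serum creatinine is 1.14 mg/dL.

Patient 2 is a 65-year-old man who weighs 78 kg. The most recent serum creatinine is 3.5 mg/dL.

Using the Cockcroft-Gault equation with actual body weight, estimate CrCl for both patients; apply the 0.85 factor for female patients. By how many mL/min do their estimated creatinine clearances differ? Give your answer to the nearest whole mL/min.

Patient 1: CrCl = (140 − 54) × 123.7 / (72 × 1.14) × 0.85 = 10638.2 / 82.08 × 0.85 ≈ 110.2 mL/min
Patient 2: CrCl = (140 − 65) × 78 / (72 × 3.5) = 5850.0 / 252.00 ≈ 23.2 mL/min
|110.2 − 23.2| = 87.0 mL/min

87 mL/min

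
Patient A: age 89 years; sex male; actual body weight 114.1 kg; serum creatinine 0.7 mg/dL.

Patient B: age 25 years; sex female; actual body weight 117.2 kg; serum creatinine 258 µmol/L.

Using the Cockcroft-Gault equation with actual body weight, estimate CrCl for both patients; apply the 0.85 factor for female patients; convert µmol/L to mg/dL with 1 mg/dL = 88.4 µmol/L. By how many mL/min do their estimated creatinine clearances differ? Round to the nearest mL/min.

61 mL/min

Patient A: CrCl = (140 − 89) × 114.1 / (72 × 0.7) = 5819.1 / 50.40 ≈ 115.5 mL/min
Patient B: SCr = 258 / 88.4 = 2.919 mg/dL
Patient B: CrCl = (140 − 25) × 117.2 / (72 × 2.919) × 0.85 = 13478.0 / 210.17 × 0.85 ≈ 54.5 mL/min
|115.5 − 54.5| = 61.0 mL/min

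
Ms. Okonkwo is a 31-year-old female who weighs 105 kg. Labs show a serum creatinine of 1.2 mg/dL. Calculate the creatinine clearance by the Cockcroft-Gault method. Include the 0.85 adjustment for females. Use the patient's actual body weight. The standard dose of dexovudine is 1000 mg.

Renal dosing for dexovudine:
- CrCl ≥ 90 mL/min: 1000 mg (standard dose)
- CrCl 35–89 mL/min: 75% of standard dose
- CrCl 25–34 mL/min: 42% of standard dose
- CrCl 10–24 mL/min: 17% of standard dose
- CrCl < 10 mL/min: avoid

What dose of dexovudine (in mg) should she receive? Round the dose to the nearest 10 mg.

1000 mg

CrCl = (140 − 31) × 105 / (72 × 1.2) × 0.85 = 11445.0 / 86.40 × 0.85 ≈ 112.6 mL/min
CrCl ≈ 113 mL/min → bracket ≥ 90 mL/min.
100% of 1000 mg = 1000 mg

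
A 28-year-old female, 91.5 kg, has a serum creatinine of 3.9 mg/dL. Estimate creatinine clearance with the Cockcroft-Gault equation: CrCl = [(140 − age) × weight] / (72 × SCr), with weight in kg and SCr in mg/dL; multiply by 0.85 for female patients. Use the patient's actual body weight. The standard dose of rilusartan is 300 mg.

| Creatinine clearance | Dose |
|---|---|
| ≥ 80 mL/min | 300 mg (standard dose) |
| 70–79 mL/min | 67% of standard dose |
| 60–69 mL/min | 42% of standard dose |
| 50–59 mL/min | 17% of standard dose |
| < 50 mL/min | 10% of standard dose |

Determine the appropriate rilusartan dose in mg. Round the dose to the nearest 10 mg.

30 mg

CrCl = (140 − 28) × 91.5 / (72 × 3.9) × 0.85 = 10248.0 / 280.80 × 0.85 ≈ 31.0 mL/min
CrCl ≈ 31 mL/min → bracket < 50 mL/min.
10% of 300 mg = 30 mg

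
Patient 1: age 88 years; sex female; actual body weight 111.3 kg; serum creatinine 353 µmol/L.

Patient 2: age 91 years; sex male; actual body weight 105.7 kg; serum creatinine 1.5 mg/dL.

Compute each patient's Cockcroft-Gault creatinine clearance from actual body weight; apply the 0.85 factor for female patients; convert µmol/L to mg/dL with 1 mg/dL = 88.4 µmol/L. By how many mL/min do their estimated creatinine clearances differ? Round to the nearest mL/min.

31 mL/min

Patient 1: SCr = 353 / 88.4 = 3.993 mg/dL
Patient 1: CrCl = (140 − 88) × 111.3 / (72 × 3.993) × 0.85 = 5787.6 / 287.50 × 0.85 ≈ 17.1 mL/min
Patient 2: CrCl = (140 − 91) × 105.7 / (72 × 1.5) = 5179.3 / 108.00 ≈ 48.0 mL/min
|17.1 − 48.0| = 30.9 mL/min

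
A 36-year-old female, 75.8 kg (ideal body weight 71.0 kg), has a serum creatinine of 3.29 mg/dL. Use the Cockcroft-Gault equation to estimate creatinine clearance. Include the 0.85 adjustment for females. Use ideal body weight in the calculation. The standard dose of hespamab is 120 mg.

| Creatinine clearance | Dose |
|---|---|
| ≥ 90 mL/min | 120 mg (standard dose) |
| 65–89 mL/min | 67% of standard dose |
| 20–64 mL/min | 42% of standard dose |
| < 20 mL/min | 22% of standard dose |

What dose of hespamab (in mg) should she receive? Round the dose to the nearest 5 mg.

CrCl = (140 − 36) × 71 / (72 × 3.29) × 0.85 = 7384.0 / 236.88 × 0.85 ≈ 26.5 mL/min
CrCl ≈ 26 mL/min → bracket 20–64 mL/min.
42% of 120 mg = 50.4 mg → 50 mg

50 mg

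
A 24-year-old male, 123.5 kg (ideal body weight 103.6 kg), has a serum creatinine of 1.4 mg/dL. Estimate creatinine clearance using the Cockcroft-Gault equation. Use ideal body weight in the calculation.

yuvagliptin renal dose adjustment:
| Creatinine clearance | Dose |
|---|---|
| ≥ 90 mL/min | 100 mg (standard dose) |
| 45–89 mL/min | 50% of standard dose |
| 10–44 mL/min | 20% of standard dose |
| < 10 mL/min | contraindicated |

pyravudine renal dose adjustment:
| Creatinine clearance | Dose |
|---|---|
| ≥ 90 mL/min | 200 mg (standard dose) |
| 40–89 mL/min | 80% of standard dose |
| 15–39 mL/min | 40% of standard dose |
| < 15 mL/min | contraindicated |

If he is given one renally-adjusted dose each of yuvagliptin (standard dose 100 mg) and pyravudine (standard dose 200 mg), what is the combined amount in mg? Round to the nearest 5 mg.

300 mg

CrCl = (140 − 24) × 103.6 / (72 × 1.4) = 12017.6 / 100.80 ≈ 119.2 mL/min
CrCl ≈ 119 mL/min.
yuvagliptin: ≥ 90 mL/min → 100% of 100 mg = 100 mg.
pyravudine: ≥ 90 mL/min → 100% of 200 mg = 200 mg.
Total = 100 + 200 = 300 mg.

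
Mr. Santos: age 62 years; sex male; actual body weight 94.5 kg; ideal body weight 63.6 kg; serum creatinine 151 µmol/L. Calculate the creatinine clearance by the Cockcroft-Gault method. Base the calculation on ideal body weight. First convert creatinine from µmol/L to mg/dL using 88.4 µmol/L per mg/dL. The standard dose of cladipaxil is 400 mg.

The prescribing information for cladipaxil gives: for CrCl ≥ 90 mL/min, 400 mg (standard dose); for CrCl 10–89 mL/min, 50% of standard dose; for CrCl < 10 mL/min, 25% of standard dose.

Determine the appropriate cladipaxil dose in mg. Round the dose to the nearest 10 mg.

200 mg

SCr = 151 / 88.4 = 1.708 mg/dL
CrCl = (140 − 62) × 63.6 / (72 × 1.708) = 4960.8 / 122.98 ≈ 40.3 mL/min
CrCl ≈ 40 mL/min → bracket 10–89 mL/min.
50% of 400 mg = 200 mg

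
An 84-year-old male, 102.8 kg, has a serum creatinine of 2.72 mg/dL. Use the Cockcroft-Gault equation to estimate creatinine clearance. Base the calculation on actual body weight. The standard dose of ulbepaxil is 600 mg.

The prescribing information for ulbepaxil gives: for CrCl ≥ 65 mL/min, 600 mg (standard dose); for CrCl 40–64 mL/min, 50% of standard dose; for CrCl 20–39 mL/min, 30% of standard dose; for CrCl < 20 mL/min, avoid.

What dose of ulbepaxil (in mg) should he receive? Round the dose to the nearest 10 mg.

180 mg

CrCl = (140 − 84) × 102.8 / (72 × 2.72) = 5756.8 / 195.84 ≈ 29.4 mL/min
CrCl ≈ 29 mL/min → bracket 20–39 mL/min.
30% of 600 mg = 180 mg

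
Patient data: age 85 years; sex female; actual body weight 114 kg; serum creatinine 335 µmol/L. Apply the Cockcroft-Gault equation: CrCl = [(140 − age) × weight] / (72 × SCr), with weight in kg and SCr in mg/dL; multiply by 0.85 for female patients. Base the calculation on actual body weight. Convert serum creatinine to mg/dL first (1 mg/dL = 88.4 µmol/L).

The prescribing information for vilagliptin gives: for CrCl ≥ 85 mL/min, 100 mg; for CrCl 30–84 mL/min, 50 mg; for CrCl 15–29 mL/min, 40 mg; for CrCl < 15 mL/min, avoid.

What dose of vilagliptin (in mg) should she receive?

40 mg

SCr = 335 / 88.4 = 3.79 mg/dL
CrCl = (140 − 85) × 114 / (72 × 3.79) × 0.85 = 6270.0 / 272.88 × 0.85 ≈ 19.5 mL/min
CrCl ≈ 20 mL/min → bracket 15–29 mL/min.
Dose for this bracket: 40 mg.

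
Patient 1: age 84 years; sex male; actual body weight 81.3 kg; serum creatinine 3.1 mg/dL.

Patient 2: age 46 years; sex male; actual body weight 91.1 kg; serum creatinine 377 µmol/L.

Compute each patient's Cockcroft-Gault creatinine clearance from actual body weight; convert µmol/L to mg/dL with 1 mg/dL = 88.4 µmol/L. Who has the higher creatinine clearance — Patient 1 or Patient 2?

Patient 2

Patient 1: CrCl = (140 − 84) × 81.3 / (72 × 3.1) = 4552.8 / 223.20 ≈ 20.4 mL/min
Patient 2: SCr = 377 / 88.4 = 4.265 mg/dL
Patient 2: CrCl = (140 − 46) × 91.1 / (72 × 4.265) = 8563.4 / 307.08 ≈ 27.9 mL/min
20.4 vs 27.9 mL/min → Patient 2 is higher.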